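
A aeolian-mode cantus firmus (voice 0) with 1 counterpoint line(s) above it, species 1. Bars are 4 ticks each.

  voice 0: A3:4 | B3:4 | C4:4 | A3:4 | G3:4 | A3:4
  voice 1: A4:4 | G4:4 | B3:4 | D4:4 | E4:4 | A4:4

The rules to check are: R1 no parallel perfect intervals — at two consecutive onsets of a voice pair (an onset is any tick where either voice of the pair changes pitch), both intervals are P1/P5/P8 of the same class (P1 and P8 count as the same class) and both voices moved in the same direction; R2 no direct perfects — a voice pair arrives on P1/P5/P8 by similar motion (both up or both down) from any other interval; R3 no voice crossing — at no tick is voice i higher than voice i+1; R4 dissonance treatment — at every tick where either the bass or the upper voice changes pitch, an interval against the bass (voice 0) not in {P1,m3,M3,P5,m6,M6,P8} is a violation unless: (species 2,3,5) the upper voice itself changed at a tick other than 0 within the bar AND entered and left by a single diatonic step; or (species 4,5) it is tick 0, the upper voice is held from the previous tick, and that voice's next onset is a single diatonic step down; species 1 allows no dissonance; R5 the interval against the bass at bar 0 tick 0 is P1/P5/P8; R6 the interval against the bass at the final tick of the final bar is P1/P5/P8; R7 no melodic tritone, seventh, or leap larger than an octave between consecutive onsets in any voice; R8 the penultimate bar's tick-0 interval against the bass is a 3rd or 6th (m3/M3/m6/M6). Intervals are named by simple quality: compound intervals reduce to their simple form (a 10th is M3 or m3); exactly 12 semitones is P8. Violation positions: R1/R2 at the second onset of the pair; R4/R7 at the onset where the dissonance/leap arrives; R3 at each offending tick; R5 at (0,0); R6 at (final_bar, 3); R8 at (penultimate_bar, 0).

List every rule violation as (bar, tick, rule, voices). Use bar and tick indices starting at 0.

bar 0: v0=A3 v1=A4 downbeat P8
bar 1: v0=B3 v1=G4 downbeat m6
bar 2: v0=C4 v1=B3 downbeat m2
bar 3: v0=A3 v1=D4 downbeat P4
bar 4: v0=G3 v1=E4 downbeat M6
bar 5: v0=A3 v1=A4 downbeat P8
  -> R3 @ bar 2 tick 0 v(0, 1): C4 above B3
  -> R4 @ bar 2 tick 0 v(0, 1): C4/B3 m2 untreated
  -> R3 @ bar 2 tick 1 v(0, 1): C4 above B3
  -> R3 @ bar 2 tick 2 v(0, 1): C4 above B3
  -> R3 @ bar 2 tick 3 v(0, 1): C4 above B3
  -> R4 @ bar 3 tick 0 v(0, 1): A3/D4 P4 untreated
  -> R2 @ bar 5 tick 0 v(0, 1): G3/E4 M6 -> A3/A4 P8 similar

(2, 0, R3, (0, 1))
(2, 0, R4, (0, 1))
(2, 1, R3, (0, 1))
(2, 2, R3, (0, 1))
(2, 3, R3, (0, 1))
(3, 0, R4, (0, 1))
(5, 0, R2, (0, 1))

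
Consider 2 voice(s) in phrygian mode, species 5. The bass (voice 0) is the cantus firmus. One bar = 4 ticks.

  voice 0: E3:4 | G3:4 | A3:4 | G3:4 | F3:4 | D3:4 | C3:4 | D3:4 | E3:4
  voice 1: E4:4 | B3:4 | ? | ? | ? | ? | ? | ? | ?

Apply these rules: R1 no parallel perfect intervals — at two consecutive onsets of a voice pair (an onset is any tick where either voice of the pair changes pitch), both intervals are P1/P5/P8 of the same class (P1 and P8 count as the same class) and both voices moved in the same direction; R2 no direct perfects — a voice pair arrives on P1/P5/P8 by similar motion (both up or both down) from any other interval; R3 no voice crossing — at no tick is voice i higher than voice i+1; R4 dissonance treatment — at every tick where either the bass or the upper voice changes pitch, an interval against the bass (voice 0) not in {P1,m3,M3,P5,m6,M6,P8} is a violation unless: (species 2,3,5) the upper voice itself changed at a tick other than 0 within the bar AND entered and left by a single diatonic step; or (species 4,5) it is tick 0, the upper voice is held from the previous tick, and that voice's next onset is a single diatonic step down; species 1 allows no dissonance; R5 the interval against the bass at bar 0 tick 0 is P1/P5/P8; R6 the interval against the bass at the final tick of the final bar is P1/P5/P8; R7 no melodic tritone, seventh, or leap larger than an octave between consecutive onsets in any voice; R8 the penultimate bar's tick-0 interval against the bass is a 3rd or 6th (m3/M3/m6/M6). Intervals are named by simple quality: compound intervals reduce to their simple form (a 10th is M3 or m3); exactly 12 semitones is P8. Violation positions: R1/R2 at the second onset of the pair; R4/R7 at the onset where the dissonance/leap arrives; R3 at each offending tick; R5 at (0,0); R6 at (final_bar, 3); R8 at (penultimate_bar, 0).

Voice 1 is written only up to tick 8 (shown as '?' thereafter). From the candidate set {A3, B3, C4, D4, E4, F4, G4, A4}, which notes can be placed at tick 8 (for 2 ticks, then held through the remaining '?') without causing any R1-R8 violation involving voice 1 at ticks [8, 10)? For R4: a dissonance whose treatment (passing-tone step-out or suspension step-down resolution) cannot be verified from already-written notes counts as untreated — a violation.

{A3, C4}

A3: legal
B3: violates R4
C4: legal
D4: violates R4
E4: violates R2
F4: violates R7
G4: violates R4
A4: violates R2,R7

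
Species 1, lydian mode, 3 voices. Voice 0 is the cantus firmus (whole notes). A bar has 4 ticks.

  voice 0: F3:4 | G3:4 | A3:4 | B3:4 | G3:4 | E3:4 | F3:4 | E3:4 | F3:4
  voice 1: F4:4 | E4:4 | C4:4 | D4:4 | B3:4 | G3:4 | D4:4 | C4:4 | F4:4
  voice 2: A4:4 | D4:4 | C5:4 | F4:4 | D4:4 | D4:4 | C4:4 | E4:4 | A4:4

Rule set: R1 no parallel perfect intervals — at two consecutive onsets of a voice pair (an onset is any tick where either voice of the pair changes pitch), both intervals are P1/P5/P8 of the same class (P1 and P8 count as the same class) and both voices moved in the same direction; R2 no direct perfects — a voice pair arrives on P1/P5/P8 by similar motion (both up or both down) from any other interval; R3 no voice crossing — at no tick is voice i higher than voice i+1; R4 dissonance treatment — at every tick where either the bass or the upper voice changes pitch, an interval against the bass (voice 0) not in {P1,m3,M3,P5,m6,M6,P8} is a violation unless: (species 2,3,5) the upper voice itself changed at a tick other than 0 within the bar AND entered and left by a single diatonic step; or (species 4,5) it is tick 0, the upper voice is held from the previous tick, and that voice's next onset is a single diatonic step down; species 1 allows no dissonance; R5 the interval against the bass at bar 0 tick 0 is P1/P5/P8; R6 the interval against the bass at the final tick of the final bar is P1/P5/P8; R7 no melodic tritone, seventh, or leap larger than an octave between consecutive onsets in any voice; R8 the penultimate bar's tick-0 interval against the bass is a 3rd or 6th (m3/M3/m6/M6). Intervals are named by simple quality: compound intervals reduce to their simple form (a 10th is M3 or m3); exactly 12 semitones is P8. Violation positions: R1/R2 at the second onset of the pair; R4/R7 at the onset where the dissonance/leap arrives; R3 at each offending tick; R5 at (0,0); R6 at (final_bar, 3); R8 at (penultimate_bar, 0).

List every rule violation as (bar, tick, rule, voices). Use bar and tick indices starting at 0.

bar 0: v0=F3 v1=F4 v2=A4 downbeat M3
bar 1: v0=G3 v1=E4 v2=D4 downbeat P5
bar 2: v0=A3 v1=C4 v2=C5 downbeat m3
bar 3: v0=B3 v1=D4 v2=F4 downbeat TT
bar 4: v0=G3 v1=B3 v2=D4 downbeat P5
bar 5: v0=E3 v1=G3 v2=D4 downbeat m7
bar 6: v0=F3 v1=D4 v2=C4 downbeat P5
bar 7: v0=E3 v1=C4 v2=E4 downbeat P8
bar 8: v0=F3 v1=F4 v2=A4 downbeat M3
  -> R5 @ bar 0 tick 0 v(0, 2): opens on M3
  -> R3 @ bar 1 tick 0 v(1, 2): E4 above D4
  -> R3 @ bar 1 tick 1 v(1, 2): E4 above D4
  -> R3 @ bar 1 tick 2 v(1, 2): E4 above D4
  -> R3 @ bar 1 tick 3 v(1, 2): E4 above D4
  -> R7 @ bar 2 tick 0 v(2,): D4->C5 leap 10st
  -> R4 @ bar 3 tick 0 v(0, 2): B3/F4 TT untreated
  -> R2 @ bar 4 tick 0 v(0, 2): B3/F4 TT -> G3/D4 P5 similar
  -> R4 @ bar 5 tick 0 v(0, 2): E3/D4 m7 untreated
  -> R3 @ bar 6 tick 0 v(1, 2): D4 above C4
  -> R3 @ bar 6 tick 1 v(1, 2): D4 above C4
  -> R3 @ bar 6 tick 2 v(1, 2): D4 above C4
  -> R3 @ bar 6 tick 3 v(1, 2): D4 above C4
  -> R8 @ bar 7 tick 0 v(0, 2): penult P8 not 3rd/6th
  -> R2 @ bar 8 tick 0 v(0, 1): E3/C4 m6 -> F3/F4 P8 similar
  -> R6 @ bar 8 tick 3 v(0, 2): closes on M3

(0, 0, R5, (0, 2))
(1, 0, R3, (1, 2))
(1, 1, R3, (1, 2))
(1, 2, R3, (1, 2))
(1, 3, R3, (1, 2))
(2, 0, R7, (2,))
(3, 0, R4, (0, 2))
(4, 0, R2, (0, 2))
(5, 0, R4, (0, 2))
(6, 0, R3, (1, 2))
(6, 1, R3, (1, 2))
(6, 2, R3, (1, 2))
(6, 3, R3, (1, 2))
(7, 0, R8, (0, 2))
(8, 0, R2, (0, 1))
(8, 3, R6, (0, 2))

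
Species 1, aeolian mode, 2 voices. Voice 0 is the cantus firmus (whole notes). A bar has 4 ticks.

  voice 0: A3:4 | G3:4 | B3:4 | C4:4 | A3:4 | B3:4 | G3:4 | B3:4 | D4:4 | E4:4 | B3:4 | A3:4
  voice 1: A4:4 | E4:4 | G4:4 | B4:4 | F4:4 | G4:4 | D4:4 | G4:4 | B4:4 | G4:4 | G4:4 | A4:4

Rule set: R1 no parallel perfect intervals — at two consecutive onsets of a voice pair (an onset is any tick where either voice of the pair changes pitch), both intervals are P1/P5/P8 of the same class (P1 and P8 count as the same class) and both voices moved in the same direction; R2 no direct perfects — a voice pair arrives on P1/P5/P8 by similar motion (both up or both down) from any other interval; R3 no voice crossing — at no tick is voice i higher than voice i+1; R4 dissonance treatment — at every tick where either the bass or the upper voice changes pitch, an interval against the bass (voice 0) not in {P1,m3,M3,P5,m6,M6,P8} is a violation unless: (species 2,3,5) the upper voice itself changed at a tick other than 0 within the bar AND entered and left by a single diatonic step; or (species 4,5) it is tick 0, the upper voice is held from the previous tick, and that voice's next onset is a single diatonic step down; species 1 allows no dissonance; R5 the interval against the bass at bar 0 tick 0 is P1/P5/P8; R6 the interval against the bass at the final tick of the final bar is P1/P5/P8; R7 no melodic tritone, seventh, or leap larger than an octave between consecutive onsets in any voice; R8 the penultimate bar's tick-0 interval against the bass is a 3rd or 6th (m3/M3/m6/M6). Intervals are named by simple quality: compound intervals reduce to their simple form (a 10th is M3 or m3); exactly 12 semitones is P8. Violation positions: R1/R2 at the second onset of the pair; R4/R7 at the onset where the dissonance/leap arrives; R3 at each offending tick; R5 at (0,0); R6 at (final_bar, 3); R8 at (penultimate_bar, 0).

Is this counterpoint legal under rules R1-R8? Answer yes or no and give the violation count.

No (3 violations)

bar 0: v0=A3 v1=A4 (P8)
bar 1: v0=G3 v1=E4 (M6)
bar 2: v0=B3 v1=G4 (m6)
bar 3: v0=C4 v1=B4 (M7)
bar 4: v0=A3 v1=F4 (m6)
bar 5: v0=B3 v1=G4 (m6)
bar 6: v0=G3 v1=D4 (P5)
bar 7: v0=B3 v1=G4 (m6)
bar 8: v0=D4 v1=B4 (M6)
bar 9: v0=E4 v1=G4 (m3)
bar 10: v0=B3 v1=G4 (m6)
bar 11: v0=A3 v1=A4 (P8)
  R4 @ bar3.0: C4/B4 M7 untreated
  R7 @ bar4.0: B4->F4 leap 6st
  R2 @ bar6.0: B3/G4 m6 -> G3/D4 P5 similar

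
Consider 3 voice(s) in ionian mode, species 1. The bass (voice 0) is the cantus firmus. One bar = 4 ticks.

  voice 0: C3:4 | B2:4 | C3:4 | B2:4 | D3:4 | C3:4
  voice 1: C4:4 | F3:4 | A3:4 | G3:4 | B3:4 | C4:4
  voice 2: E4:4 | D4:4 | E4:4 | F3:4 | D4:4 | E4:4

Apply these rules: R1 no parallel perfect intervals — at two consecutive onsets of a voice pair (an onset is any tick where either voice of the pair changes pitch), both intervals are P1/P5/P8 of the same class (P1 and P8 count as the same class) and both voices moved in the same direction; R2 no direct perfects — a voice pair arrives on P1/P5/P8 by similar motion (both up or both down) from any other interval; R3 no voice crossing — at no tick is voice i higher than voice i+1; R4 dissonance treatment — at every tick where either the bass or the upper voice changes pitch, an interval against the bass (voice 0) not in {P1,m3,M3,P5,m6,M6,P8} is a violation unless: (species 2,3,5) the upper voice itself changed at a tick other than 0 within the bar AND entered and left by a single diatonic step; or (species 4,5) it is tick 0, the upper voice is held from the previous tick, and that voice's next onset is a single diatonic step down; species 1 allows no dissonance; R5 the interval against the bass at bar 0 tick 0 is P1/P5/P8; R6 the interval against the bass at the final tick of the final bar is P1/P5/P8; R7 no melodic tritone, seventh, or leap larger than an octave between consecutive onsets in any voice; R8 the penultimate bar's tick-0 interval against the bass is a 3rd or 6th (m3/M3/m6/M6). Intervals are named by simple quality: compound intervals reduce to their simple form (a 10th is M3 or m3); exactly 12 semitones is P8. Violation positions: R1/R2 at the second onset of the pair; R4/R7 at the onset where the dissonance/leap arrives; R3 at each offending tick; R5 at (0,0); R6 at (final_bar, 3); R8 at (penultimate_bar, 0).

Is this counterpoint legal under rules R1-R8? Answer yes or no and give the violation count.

bar 0: v0=C3 v1=C4 v2=E4 (M3)
bar 1: v0=B2 v1=F3 v2=D4 (m3)
bar 2: v0=C3 v1=A3 v2=E4 (M3)
bar 3: v0=B2 v1=G3 v2=F3 (TT)
bar 4: v0=D3 v1=B3 v2=D4 (P8)
bar 5: v0=C3 v1=C4 v2=E4 (M3)
  R5 @ bar0.0: opens on M3
  R4 @ bar1.0: B2/F3 TT untreated
  R2 @ bar2.0: F3/D4 M6 -> A3/E4 P5 similar
  R3 @ bar3.0: G3 above F3
  R4 @ bar3.0: B2/F3 TT untreated
  R7 @ bar3.0: E4->F3 leap 11st
  R3 @ bar3.1: G3 above F3
  R3 @ bar3.2: G3 above F3
  R3 @ bar3.3: G3 above F3
  R2 @ bar4.0: B2/F3 TT -> D3/D4 P8 similar
  R8 @ bar4.0: penult P8 not 3rd/6th
  R6 @ bar5.3: closes on M3

No (12 violations)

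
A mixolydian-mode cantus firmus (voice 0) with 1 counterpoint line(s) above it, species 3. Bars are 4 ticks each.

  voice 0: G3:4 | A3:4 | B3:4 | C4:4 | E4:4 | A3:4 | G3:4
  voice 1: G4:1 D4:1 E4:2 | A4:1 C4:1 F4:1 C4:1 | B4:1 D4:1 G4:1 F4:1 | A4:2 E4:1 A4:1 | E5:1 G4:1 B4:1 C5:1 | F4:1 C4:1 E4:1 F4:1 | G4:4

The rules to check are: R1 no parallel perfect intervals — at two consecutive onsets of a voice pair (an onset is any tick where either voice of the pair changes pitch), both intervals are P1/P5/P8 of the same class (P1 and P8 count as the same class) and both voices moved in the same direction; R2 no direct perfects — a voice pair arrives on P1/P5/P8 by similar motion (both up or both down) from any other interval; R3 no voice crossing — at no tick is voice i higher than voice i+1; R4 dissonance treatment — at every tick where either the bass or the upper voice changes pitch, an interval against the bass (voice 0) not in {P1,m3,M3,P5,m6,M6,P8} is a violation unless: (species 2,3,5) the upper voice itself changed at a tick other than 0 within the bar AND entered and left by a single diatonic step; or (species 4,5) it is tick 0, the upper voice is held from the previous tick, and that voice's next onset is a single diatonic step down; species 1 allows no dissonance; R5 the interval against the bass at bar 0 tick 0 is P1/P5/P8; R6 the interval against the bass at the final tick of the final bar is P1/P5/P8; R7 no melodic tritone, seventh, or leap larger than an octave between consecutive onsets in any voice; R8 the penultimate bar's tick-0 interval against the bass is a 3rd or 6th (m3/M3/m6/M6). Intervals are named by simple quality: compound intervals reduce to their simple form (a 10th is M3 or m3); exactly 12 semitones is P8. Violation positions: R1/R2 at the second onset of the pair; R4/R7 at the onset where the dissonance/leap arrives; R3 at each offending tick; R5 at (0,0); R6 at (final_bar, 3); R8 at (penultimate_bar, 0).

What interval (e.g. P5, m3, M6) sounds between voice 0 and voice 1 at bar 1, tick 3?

voice 0=A3 voice 1=C4 -> m3

m3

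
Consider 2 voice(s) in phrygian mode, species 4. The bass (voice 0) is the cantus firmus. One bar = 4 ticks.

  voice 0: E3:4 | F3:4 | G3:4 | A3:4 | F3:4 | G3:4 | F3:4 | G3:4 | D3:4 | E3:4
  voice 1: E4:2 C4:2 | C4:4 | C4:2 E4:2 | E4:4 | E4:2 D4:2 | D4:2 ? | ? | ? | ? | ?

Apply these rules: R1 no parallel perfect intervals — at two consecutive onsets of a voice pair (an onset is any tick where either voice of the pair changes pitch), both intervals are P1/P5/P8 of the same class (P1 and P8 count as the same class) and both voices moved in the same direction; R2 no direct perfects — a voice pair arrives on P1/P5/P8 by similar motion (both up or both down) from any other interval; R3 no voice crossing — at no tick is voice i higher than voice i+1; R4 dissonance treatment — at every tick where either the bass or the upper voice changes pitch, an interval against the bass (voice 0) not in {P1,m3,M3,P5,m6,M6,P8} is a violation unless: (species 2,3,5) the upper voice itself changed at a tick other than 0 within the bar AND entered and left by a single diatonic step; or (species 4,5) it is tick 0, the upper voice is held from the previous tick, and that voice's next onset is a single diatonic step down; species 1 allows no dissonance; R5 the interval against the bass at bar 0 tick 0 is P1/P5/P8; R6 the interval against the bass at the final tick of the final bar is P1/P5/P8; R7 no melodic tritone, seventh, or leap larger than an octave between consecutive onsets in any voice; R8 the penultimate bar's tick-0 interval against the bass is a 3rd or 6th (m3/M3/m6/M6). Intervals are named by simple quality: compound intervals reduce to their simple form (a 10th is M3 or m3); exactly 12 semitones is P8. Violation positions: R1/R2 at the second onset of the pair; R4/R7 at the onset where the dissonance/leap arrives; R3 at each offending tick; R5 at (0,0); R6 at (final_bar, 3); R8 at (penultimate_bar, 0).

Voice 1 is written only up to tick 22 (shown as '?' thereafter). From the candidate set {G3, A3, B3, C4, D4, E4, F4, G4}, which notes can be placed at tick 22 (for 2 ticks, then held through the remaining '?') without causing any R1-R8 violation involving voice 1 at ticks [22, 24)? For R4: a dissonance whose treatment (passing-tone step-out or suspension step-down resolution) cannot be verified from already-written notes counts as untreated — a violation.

G3: legal
A3: violates R4
B3: legal
C4: violates R4
D4: legal
E4: legal
F4: violates R4
G4: legal

{B3, D4, E4, G3, G4}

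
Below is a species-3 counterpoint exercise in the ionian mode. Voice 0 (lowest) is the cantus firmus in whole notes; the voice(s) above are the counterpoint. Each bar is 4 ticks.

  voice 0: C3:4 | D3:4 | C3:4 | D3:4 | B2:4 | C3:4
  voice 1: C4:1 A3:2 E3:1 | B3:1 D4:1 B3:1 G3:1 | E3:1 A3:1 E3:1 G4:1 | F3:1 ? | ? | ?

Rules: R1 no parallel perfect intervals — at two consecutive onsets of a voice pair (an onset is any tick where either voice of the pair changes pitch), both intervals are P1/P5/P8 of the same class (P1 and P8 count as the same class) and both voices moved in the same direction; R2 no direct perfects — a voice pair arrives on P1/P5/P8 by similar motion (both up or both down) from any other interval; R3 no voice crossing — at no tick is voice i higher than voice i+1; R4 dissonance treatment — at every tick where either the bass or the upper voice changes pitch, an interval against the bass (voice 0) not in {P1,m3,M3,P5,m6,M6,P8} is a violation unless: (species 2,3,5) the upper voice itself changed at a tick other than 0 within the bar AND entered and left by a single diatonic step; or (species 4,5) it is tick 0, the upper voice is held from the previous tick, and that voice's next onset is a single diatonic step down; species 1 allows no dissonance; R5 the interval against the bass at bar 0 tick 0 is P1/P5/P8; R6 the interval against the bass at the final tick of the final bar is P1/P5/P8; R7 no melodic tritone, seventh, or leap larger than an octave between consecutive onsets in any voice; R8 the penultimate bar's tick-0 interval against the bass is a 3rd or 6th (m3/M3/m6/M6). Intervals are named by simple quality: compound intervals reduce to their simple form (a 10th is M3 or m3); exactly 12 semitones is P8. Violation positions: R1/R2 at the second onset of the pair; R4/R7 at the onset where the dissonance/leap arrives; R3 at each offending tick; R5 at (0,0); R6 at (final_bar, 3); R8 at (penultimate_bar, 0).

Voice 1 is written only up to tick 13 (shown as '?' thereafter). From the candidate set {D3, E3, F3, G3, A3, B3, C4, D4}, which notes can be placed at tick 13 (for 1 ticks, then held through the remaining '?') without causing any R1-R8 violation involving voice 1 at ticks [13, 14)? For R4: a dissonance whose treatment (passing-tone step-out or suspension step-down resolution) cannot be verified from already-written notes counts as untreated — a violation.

D3: legal
E3: violates R4
F3: legal
G3: violates R4
A3: legal
B3: violates R7
C4: violates R4
D4: legal

{A3, D3, D4, F3}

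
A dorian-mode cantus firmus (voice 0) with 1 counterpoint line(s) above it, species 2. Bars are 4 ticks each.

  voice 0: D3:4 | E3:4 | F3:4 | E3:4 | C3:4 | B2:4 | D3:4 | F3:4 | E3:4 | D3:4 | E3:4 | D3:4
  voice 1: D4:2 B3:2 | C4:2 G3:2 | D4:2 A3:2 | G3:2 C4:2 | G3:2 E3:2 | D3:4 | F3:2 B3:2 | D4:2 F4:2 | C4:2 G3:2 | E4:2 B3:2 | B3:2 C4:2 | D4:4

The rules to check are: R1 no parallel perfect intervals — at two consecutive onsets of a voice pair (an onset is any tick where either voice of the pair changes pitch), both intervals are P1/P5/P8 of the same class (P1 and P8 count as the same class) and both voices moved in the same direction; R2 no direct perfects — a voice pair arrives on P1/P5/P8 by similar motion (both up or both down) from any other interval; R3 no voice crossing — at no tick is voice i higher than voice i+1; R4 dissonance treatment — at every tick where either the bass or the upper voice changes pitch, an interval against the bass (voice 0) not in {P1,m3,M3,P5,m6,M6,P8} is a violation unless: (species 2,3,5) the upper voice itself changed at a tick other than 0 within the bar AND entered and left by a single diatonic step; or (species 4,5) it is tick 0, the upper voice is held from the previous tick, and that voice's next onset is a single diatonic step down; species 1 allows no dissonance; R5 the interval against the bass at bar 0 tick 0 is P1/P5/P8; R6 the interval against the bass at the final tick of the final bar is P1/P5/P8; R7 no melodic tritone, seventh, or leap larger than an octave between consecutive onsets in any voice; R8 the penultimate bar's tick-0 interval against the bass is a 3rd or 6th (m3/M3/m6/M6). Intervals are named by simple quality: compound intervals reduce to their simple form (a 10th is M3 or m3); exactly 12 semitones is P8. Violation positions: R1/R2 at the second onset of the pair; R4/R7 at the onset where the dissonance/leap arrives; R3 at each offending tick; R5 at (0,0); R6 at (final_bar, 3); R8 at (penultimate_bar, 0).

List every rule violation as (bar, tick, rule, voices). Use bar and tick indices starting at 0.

bar 0: v0=D3 v1=D4 downbeat P8
bar 1: v0=E3 v1=C4 downbeat m6
bar 2: v0=F3 v1=D4 downbeat M6
bar 3: v0=E3 v1=G3 downbeat m3
bar 4: v0=C3 v1=G3 downbeat P5
bar 5: v0=B2 v1=D3 downbeat m3
bar 6: v0=D3 v1=F3 downbeat m3
bar 7: v0=F3 v1=D4 downbeat M6
bar 8: v0=E3 v1=C4 downbeat m6
bar 9: v0=D3 v1=E4 downbeat M2
bar 10: v0=E3 v1=B3 downbeat P5
bar 11: v0=D3 v1=D4 downbeat P8
  -> R2 @ bar 4 tick 0 v(0, 1): E3/C4 m6 -> C3/G3 P5 similar
  -> R7 @ bar 6 tick 2 v(1,): F3->B3 leap 6st
  -> R4 @ bar 9 tick 0 v(0, 1): D3/E4 M2 untreated
  -> R8 @ bar 10 tick 0 v(0, 1): penult P5 not 3rd/6th

(4, 0, R2, (0, 1))
(6, 2, R7, (1,))
(9, 0, R4, (0, 1))
(10, 0, R8, (0, 1))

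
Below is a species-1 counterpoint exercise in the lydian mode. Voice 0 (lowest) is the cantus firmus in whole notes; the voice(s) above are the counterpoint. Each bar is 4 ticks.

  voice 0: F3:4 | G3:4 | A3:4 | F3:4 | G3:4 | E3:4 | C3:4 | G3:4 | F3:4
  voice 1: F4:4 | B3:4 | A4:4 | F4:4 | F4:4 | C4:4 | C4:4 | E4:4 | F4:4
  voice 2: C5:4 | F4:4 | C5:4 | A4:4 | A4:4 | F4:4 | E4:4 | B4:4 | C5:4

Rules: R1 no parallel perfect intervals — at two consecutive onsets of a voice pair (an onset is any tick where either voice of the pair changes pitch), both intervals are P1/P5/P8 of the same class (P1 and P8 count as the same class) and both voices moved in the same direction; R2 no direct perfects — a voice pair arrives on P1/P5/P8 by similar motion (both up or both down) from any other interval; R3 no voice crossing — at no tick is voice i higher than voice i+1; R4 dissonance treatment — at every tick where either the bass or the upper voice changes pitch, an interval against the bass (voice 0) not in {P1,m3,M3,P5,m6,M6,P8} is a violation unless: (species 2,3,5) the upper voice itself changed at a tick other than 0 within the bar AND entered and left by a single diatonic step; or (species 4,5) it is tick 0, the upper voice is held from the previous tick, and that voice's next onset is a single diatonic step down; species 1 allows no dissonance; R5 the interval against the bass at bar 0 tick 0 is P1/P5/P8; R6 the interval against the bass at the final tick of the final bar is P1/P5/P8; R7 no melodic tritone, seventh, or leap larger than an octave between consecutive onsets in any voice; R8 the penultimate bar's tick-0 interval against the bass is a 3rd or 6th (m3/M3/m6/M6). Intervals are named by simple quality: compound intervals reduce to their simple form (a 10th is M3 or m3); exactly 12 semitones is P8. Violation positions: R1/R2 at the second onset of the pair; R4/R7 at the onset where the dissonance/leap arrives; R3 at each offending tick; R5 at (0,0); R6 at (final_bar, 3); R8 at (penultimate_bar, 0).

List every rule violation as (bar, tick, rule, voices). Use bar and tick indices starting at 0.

bar 0: v0=F3 v1=F4 v2=C5 downbeat P5
bar 1: v0=G3 v1=B3 v2=F4 downbeat m7
bar 2: v0=A3 v1=A4 v2=C5 downbeat m3
bar 3: v0=F3 v1=F4 v2=A4 downbeat M3
bar 4: v0=G3 v1=F4 v2=A4 downbeat M2
bar 5: v0=E3 v1=C4 v2=F4 downbeat m2
bar 6: v0=C3 v1=C4 v2=E4 downbeat M3
bar 7: v0=G3 v1=E4 v2=B4 downbeat M3
bar 8: v0=F3 v1=F4 v2=C5 downbeat P5
  -> R4 @ bar 1 tick 0 v(0, 2): G3/F4 m7 untreated
  -> R7 @ bar 1 tick 0 v(1,): F4->B3 leap 6st
  -> R2 @ bar 2 tick 0 v(0, 1): G3/B3 M3 -> A3/A4 P8 similar
  -> R7 @ bar 2 tick 0 v(1,): B3->A4 leap 10st
  -> R1 @ bar 3 tick 0 v(0, 1): A3/A4 P8 -> F3/F4 P8 similar
  -> R4 @ bar 4 tick 0 v(0, 1): G3/F4 m7 untreated
  -> R4 @ bar 4 tick 0 v(0, 2): G3/A4 M2 untreated
  -> R4 @ bar 5 tick 0 v(0, 2): E3/F4 m2 untreated
  -> R2 @ bar 7 tick 0 v(1, 2): C4/E4 M3 -> E4/B4 P5 similar
  -> R1 @ bar 8 tick 0 v(1, 2): E4/B4 P5 -> F4/C5 P5 similar

(1, 0, R4, (0, 2))
(1, 0, R7, (1,))
(2, 0, R2, (0, 1))
(2, 0, R7, (1,))
(3, 0, R1, (0, 1))
(4, 0, R4, (0, 1))
(4, 0, R4, (0, 2))
(5, 0, R4, (0, 2))
(7, 0, R2, (1, 2))
(8, 0, R1, (1, 2))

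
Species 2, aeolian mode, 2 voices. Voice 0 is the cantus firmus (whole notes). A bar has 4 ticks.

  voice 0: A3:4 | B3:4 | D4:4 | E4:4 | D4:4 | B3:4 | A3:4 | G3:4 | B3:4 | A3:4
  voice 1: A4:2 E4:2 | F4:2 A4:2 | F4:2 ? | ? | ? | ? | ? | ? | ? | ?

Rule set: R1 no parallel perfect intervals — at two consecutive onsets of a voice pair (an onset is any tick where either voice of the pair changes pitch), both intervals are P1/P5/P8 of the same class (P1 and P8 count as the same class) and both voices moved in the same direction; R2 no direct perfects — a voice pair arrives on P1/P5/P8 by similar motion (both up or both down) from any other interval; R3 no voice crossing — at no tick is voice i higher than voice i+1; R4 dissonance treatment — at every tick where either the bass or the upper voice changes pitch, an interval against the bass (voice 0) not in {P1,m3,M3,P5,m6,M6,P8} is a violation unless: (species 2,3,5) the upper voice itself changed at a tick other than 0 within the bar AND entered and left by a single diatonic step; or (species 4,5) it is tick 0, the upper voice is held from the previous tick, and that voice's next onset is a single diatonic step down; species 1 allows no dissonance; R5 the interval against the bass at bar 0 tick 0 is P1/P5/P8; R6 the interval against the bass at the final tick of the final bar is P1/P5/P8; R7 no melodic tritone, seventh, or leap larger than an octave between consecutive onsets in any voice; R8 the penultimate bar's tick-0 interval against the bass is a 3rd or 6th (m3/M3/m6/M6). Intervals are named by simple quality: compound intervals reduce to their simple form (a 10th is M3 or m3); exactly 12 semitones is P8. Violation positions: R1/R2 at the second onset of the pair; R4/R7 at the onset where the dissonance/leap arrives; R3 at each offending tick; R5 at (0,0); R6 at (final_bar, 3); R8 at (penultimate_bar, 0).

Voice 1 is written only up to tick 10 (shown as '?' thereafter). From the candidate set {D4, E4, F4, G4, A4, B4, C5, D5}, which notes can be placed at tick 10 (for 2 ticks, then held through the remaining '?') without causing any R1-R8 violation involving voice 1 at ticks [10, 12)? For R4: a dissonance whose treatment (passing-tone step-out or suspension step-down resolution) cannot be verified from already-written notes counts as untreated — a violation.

{A4, D4, D5, F4}

D4: legal
E4: violates R4
F4: legal
G4: violates R4
A4: legal
B4: violates R7
C5: violates R4
D5: legal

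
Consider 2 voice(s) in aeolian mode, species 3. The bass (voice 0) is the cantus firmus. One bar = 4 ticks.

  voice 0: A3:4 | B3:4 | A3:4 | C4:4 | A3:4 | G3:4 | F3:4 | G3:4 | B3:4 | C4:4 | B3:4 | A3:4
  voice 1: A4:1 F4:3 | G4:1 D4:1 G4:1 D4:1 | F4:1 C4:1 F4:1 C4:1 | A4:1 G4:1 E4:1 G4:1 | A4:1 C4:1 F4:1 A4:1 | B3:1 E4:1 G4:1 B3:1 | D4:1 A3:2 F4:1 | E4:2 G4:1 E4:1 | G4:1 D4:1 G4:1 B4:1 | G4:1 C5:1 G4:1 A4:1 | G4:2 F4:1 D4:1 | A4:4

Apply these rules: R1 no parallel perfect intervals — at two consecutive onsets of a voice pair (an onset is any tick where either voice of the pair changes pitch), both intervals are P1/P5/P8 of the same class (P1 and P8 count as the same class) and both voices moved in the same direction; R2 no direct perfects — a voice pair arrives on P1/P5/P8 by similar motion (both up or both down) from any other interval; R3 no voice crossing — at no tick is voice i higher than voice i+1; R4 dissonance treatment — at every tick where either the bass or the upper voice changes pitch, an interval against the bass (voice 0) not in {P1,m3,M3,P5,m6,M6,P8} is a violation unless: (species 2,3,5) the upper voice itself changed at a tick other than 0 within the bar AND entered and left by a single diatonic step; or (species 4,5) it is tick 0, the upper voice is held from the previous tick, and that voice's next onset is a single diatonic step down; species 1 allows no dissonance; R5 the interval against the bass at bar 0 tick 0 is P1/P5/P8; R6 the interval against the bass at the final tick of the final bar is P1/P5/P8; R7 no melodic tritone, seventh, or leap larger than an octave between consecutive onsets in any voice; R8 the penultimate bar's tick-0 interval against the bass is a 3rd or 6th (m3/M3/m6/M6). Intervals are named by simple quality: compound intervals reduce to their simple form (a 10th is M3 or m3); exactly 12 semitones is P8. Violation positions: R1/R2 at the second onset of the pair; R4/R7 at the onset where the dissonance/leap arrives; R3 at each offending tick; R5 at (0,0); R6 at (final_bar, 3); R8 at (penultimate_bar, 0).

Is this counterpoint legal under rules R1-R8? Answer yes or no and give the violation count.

No (2 violations)

bar 0: v0=A3 v1=A4 (P8)
bar 1: v0=B3 v1=G4 (m6)
bar 2: v0=A3 v1=F4 (m6)
bar 3: v0=C4 v1=A4 (M6)
bar 4: v0=A3 v1=A4 (P8)
bar 5: v0=G3 v1=B3 (M3)
bar 6: v0=F3 v1=D4 (M6)
bar 7: v0=G3 v1=E4 (M6)
bar 8: v0=B3 v1=G4 (m6)
bar 9: v0=C4 v1=G4 (P5)
bar 10: v0=B3 v1=G4 (m6)
bar 11: v0=A3 v1=A4 (P8)
  R7 @ bar5.0: A4->B3 leap 10st
  R4 @ bar10.2: B3/F4 TT untreated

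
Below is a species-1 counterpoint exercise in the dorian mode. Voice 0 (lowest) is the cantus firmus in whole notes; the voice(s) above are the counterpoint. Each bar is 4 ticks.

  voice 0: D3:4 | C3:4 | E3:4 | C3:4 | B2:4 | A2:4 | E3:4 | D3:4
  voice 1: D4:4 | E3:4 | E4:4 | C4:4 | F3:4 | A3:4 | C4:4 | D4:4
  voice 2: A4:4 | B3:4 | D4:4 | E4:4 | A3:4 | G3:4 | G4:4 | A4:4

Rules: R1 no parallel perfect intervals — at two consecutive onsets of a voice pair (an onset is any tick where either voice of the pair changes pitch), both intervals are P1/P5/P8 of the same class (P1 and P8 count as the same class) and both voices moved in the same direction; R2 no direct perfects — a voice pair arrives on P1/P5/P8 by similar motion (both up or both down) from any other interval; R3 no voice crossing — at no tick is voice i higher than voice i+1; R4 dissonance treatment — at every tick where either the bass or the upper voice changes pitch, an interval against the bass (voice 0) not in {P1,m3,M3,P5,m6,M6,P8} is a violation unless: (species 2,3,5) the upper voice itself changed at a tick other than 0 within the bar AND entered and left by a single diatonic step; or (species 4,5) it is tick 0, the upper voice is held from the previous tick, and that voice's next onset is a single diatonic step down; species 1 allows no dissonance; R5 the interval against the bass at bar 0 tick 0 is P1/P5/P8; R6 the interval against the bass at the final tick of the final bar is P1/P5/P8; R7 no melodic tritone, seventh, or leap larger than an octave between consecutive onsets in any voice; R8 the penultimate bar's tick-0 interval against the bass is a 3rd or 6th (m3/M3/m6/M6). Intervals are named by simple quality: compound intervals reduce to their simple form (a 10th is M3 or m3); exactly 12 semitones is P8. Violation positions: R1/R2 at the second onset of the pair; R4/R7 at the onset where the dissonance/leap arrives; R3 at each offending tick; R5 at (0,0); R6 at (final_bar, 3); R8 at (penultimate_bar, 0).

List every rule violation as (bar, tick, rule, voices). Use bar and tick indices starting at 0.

(1, 0, R1, (1, 2))
(1, 0, R4, (0, 2))
(1, 0, R7, (1,))
(1, 0, R7, (2,))
(2, 0, R2, (0, 1))
(2, 0, R3, (1, 2))
(2, 0, R4, (0, 2))
(2, 1, R3, (1, 2))
(2, 2, R3, (1, 2))
(2, 3, R3, (1, 2))
(3, 0, R1, (0, 1))
(4, 0, R4, (0, 1))
(4, 0, R4, (0, 2))
(5, 0, R3, (1, 2))
(5, 0, R4, (0, 2))
(5, 1, R3, (1, 2))
(5, 2, R3, (1, 2))
(5, 3, R3, (1, 2))
(6, 0, R2, (1, 2))
(7, 0, R1, (1, 2))

bar 0: v0=D3 v1=D4 v2=A4 downbeat P5
bar 1: v0=C3 v1=E3 v2=B3 downbeat M7
bar 2: v0=E3 v1=E4 v2=D4 downbeat m7
bar 3: v0=C3 v1=C4 v2=E4 downbeat M3
bar 4: v0=B2 v1=F3 v2=A3 downbeat m7
bar 5: v0=A2 v1=A3 v2=G3 downbeat m7
bar 6: v0=E3 v1=C4 v2=G4 downbeat m3
bar 7: v0=D3 v1=D4 v2=A4 downbeat P5
  -> R1 @ bar 1 tick 0 v(1, 2): D4/A4 P5 -> E3/B3 P5 similar
  -> R4 @ bar 1 tick 0 v(0, 2): C3/B3 M7 untreated
  -> R7 @ bar 1 tick 0 v(1,): D4->E3 leap 10st
  -> R7 @ bar 1 tick 0 v(2,): A4->B3 leap 10st
  -> R2 @ bar 2 tick 0 v(0, 1): C3/E3 M3 -> E3/E4 P8 similar
  -> R3 @ bar 2 tick 0 v(1, 2): E4 above D4
  -> R4 @ bar 2 tick 0 v(0, 2): E3/D4 m7 untreated
  -> R3 @ bar 2 tick 1 v(1, 2): E4 above D4
  -> R3 @ bar 2 tick 2 v(1, 2): E4 above D4
  -> R3 @ bar 2 tick 3 v(1, 2): E4 above D4
  -> R1 @ bar 3 tick 0 v(0, 1): E3/E4 P8 -> C3/C4 P8 similar
  -> R4 @ bar 4 tick 0 v(0, 1): B2/F3 TT untreated
  -> R4 @ bar 4 tick 0 v(0, 2): B2/A3 m7 untreated
  -> R3 @ bar 5 tick 0 v(1, 2): A3 above G3
  -> R4 @ bar 5 tick 0 v(0, 2): A2/G3 m7 untreated
  -> R3 @ bar 5 tick 1 v(1, 2): A3 above G3
  -> R3 @ bar 5 tick 2 v(1, 2): A3 above G3
  -> R3 @ bar 5 tick 3 v(1, 2): A3 above G3
  -> R2 @ bar 6 tick 0 v(1, 2): A3/G3 M2 -> C4/G4 P5 similar
  -> R1 @ bar 7 tick 0 v(1, 2): C4/G4 P5 -> D4/A4 P5 similar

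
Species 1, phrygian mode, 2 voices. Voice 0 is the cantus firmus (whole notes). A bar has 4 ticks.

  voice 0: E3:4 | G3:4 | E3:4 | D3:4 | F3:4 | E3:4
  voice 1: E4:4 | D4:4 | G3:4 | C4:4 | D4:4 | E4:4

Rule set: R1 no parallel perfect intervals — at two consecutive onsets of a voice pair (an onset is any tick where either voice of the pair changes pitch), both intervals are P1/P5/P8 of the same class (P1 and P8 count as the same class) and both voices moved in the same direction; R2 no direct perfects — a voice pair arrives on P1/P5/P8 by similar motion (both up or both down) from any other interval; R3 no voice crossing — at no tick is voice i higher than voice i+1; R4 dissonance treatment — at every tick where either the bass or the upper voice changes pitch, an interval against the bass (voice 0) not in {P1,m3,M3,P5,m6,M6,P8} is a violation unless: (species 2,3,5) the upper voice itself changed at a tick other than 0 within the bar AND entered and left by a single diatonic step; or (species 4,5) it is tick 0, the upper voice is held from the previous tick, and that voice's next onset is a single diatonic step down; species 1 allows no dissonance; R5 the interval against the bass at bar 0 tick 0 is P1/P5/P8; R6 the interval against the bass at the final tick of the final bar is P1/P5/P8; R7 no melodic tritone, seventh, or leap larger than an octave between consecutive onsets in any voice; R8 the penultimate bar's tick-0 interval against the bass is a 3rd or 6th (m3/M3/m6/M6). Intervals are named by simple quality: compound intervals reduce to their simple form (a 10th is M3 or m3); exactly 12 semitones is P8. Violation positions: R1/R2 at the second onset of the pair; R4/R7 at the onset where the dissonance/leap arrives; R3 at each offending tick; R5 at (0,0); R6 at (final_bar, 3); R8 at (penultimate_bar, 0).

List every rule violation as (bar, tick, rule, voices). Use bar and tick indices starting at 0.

bar 0: v0=E3 v1=E4 downbeat P8
bar 1: v0=G3 v1=D4 downbeat P5
bar 2: v0=E3 v1=G3 downbeat m3
bar 3: v0=D3 v1=C4 downbeat m7
bar 4: v0=F3 v1=D4 downbeat M6
bar 5: v0=E3 v1=E4 downbeat P8
  -> R4 @ bar 3 tick 0 v(0, 1): D3/C4 m7 untreated

(3, 0, R4, (0, 1))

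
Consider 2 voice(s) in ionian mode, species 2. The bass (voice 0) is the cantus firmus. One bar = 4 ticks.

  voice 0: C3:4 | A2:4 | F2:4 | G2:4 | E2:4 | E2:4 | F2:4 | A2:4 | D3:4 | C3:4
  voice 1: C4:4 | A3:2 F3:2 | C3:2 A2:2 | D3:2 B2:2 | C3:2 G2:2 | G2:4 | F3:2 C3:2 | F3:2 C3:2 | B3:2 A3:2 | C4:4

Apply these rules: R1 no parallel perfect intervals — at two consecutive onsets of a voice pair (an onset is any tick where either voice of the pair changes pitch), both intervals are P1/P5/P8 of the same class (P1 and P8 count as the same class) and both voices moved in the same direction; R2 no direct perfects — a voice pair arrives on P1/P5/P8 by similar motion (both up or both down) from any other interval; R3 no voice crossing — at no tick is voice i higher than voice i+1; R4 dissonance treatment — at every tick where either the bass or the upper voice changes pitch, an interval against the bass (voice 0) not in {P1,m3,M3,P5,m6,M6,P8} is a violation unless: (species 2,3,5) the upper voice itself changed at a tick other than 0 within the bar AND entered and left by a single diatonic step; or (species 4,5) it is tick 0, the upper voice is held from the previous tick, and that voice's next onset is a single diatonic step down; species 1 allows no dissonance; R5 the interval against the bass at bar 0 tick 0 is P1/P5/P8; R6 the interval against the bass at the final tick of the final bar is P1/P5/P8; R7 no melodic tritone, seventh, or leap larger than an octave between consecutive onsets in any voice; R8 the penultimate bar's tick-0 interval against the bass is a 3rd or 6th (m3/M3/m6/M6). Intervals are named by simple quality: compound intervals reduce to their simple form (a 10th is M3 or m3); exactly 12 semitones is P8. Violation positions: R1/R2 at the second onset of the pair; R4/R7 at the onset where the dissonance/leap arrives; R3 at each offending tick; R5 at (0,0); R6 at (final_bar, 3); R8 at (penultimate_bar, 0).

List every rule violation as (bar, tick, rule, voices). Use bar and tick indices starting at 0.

bar 0: v0=C3 v1=C4 downbeat P8
bar 1: v0=A2 v1=A3 downbeat P8
bar 2: v0=F2 v1=C3 downbeat P5
bar 3: v0=G2 v1=D3 downbeat P5
bar 4: v0=E2 v1=C3 downbeat m6
bar 5: v0=E2 v1=G2 downbeat m3
bar 6: v0=F2 v1=F3 downbeat P8
bar 7: v0=A2 v1=F3 downbeat m6
bar 8: v0=D3 v1=B3 downbeat M6
bar 9: v0=C3 v1=C4 downbeat P8
  -> R1 @ bar 1 tick 0 v(0, 1): C3/C4 P8 -> A2/A3 P8 similar
  -> R2 @ bar 2 tick 0 v(0, 1): A2/F3 m6 -> F2/C3 P5 similar
  -> R2 @ bar 3 tick 0 v(0, 1): F2/A2 M3 -> G2/D3 P5 similar
  -> R2 @ bar 6 tick 0 v(0, 1): E2/G2 m3 -> F2/F3 P8 similar
  -> R7 @ bar 6 tick 0 v(1,): G2->F3 leap 10st
  -> R7 @ bar 8 tick 0 v(1,): C3->B3 leap 11st

(1, 0, R1, (0, 1))
(2, 0, R2, (0, 1))
(3, 0, R2, (0, 1))
(6, 0, R2, (0, 1))
(6, 0, R7, (1,))
(8, 0, R7, (1,))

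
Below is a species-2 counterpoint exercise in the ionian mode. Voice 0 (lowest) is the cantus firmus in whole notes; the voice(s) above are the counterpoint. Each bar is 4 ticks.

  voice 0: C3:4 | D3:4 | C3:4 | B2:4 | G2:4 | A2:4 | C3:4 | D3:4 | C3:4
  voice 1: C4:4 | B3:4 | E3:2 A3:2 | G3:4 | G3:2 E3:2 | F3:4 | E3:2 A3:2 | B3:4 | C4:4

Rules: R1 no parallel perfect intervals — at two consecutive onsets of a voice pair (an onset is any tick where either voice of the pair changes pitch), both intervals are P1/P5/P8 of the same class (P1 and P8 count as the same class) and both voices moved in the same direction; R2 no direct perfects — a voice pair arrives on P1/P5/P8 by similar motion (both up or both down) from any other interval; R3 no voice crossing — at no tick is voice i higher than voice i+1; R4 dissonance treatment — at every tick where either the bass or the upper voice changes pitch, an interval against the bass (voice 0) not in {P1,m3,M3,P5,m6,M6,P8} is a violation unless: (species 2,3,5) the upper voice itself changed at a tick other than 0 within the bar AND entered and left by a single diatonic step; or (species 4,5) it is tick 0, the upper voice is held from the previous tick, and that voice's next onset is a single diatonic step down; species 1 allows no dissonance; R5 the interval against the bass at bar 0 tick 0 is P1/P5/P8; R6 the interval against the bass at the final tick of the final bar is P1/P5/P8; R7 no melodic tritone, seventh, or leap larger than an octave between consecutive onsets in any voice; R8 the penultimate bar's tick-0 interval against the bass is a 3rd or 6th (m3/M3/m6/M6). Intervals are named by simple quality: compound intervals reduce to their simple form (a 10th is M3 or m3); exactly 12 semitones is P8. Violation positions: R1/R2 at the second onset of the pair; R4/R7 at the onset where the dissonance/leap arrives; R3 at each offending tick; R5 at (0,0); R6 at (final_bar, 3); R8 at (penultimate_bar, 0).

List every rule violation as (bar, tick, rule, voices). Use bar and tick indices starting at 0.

No violations across 9 bars (C3..C3 vs C4..C4).

bar 0: v0=C3 v1=C4 downbeat P8
bar 1: v0=D3 v1=B3 downbeat M6
bar 2: v0=C3 v1=E3 downbeat M3
bar 3: v0=B2 v1=G3 downbeat m6
bar 4: v0=G2 v1=G3 downbeat P8
bar 5: v0=A2 v1=F3 downbeat m6
bar 6: v0=C3 v1=E3 downbeat M3
bar 7: v0=D3 v1=B3 downbeat M6
bar 8: v0=C3 v1=C4 downbeat P8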